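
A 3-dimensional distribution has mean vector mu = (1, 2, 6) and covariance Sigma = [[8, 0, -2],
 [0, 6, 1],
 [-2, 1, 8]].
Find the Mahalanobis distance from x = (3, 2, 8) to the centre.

Step 1 — centre the observation: (x - mu) = (2, 0, 2).

Step 2 — invert Sigma (cofactor / det for 3×3, or solve directly):
  Sigma^{-1} = [[0.1335, -0.0057, 0.0341],
 [-0.0057, 0.1705, -0.0227],
 [0.0341, -0.0227, 0.1364]].

Step 3 — form the quadratic (x - mu)^T · Sigma^{-1} · (x - mu):
  Sigma^{-1} · (x - mu) = (0.3352, -0.0568, 0.3409).
  (x - mu)^T · [Sigma^{-1} · (x - mu)] = (2)·(0.3352) + (0)·(-0.0568) + (2)·(0.3409) = 1.3523.

Step 4 — take square root: d = √(1.3523) ≈ 1.1629.

d(x, mu) = √(1.3523) ≈ 1.1629


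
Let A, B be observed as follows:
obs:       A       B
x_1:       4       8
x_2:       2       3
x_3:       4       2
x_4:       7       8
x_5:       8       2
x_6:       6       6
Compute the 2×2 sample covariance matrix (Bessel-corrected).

Step 1 — column means:
  mean(A) = (4 + 2 + 4 + 7 + 8 + 6) / 6 = 31/6 = 5.1667
  mean(B) = (8 + 3 + 2 + 8 + 2 + 6) / 6 = 29/6 = 4.8333

Step 2 — sample covariance S[i,j] = (1/(n-1)) · Σ_k (x_{k,i} - mean_i) · (x_{k,j} - mean_j), with n-1 = 5.
  S[A,A] = ((-1.1667)·(-1.1667) + (-3.1667)·(-3.1667) + (-1.1667)·(-1.1667) + (1.8333)·(1.8333) + (2.8333)·(2.8333) + (0.8333)·(0.8333)) / 5 = 24.8333/5 = 4.9667
  S[A,B] = ((-1.1667)·(3.1667) + (-3.1667)·(-1.8333) + (-1.1667)·(-2.8333) + (1.8333)·(3.1667) + (2.8333)·(-2.8333) + (0.8333)·(1.1667)) / 5 = 4.1667/5 = 0.8333
  S[B,B] = ((3.1667)·(3.1667) + (-1.8333)·(-1.8333) + (-2.8333)·(-2.8333) + (3.1667)·(3.1667) + (-2.8333)·(-2.8333) + (1.1667)·(1.1667)) / 5 = 40.8333/5 = 8.1667

S is symmetric (S[j,i] = S[i,j]). Assembling:

S = [[4.9667, 0.8333],
 [0.8333, 8.1667]]


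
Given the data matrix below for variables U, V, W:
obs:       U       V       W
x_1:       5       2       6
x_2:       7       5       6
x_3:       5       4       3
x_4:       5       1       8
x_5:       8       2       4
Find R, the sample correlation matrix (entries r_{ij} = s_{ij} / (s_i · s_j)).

Step 1 — column means:
  mean(U) = (5 + 7 + 5 + 5 + 8) / 5 = 30/5 = 6
  mean(V) = (2 + 5 + 4 + 1 + 2) / 5 = 14/5 = 2.8
  mean(W) = (6 + 6 + 3 + 8 + 4) / 5 = 27/5 = 5.4

Step 2 — sample variances and covariances s[i,j] = (1/(n-1)) · Σ_k (x_{k,i} - mean_i) · (x_{k,j} - mean_j), with n-1 = 4:
  s[U,U] = ((-1)·(-1) + (1)·(1) + (-1)·(-1) + (-1)·(-1) + (2)·(2)) / 4 = 8/4 = 2
  s[U,V] = ((-1)·(-0.8) + (1)·(2.2) + (-1)·(1.2) + (-1)·(-1.8) + (2)·(-0.8)) / 4 = 2/4 = 0.5
  s[U,W] = ((-1)·(0.6) + (1)·(0.6) + (-1)·(-2.4) + (-1)·(2.6) + (2)·(-1.4)) / 4 = -3/4 = -0.75
  s[V,V] = ((-0.8)·(-0.8) + (2.2)·(2.2) + (1.2)·(1.2) + (-1.8)·(-1.8) + (-0.8)·(-0.8)) / 4 = 10.8/4 = 2.7
  s[V,W] = ((-0.8)·(0.6) + (2.2)·(0.6) + (1.2)·(-2.4) + (-1.8)·(2.6) + (-0.8)·(-1.4)) / 4 = -5.6/4 = -1.4
  s[W,W] = ((0.6)·(0.6) + (0.6)·(0.6) + (-2.4)·(-2.4) + (2.6)·(2.6) + (-1.4)·(-1.4)) / 4 = 15.2/4 = 3.8
  Sample standard deviations s_i = √(s[i,i]):
  s(U) = √(2) = 1.4142
  s(V) = √(2.7) = 1.6432
  s(W) = √(3.8) = 1.9494

Step 3 — r_{ij} = s_{ij} / (s_i · s_j):
  r[U,U] = 1 (diagonal).
  r[U,V] = 0.5 / (1.4142 · 1.6432) = 0.5 / 2.3238 = 0.2152
  r[U,W] = -0.75 / (1.4142 · 1.9494) = -0.75 / 2.7568 = -0.2721
  r[V,V] = 1 (diagonal).
  r[V,W] = -1.4 / (1.6432 · 1.9494) = -1.4 / 3.2031 = -0.4371
  r[W,W] = 1 (diagonal).

R is symmetric with unit diagonal. Assembling:

R = [[1, 0.2152, -0.2721],
 [0.2152, 1, -0.4371],
 [-0.2721, -0.4371, 1]]


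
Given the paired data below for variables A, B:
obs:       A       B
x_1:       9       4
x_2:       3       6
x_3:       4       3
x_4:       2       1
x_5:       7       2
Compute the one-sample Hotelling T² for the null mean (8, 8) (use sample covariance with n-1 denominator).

Step 1 — sample mean vector:
  mean(A) = (9 + 3 + 4 + 2 + 7) / 5 = 25/5 = 5
  mean(B) = (4 + 6 + 3 + 1 + 2) / 5 = 16/5 = 3.2
  x̄ = (5, 3.2),  deviation x̄ - mu_0 = (5, 3.2) - (8, 8) = (-3, -4.8).

Step 2 — sample covariance matrix, S[i,j] = (1/(n-1)) · Σ_k (x_{k,i} - mean_i) · (x_{k,j} - mean_j), divisor n-1 = 4:
  S[A,A] = ((4)·(4) + (-2)·(-2) + (-1)·(-1) + (-3)·(-3) + (2)·(2)) / 4 = 34/4 = 8.5
  S[A,B] = ((4)·(0.8) + (-2)·(2.8) + (-1)·(-0.2) + (-3)·(-2.2) + (2)·(-1.2)) / 4 = 2/4 = 0.5
  S[B,B] = ((0.8)·(0.8) + (2.8)·(2.8) + (-0.2)·(-0.2) + (-2.2)·(-2.2) + (-1.2)·(-1.2)) / 4 = 14.8/4 = 3.7
  S = [[8.5, 0.5],
 [0.5, 3.7]].

Step 3 — invert S. det(S) = 8.5·3.7 - (0.5)² = 31.2.
  S^{-1} = (1/det) · [[d, -b], [-b, a]] = [[0.1186, -0.016],
 [-0.016, 0.2724]].

Step 4 — quadratic form (x̄ - mu_0)^T · S^{-1} · (x̄ - mu_0):
  S^{-1} · (x̄ - mu_0) = (-0.2788, -1.2596),
  (x̄ - mu_0)^T · [...] = (-3)·(-0.2788) + (-4.8)·(-1.2596) = 6.8827.

Step 5 — scale by n: T² = 5 · 6.8827 = 34.4135.

T² ≈ 34.4135


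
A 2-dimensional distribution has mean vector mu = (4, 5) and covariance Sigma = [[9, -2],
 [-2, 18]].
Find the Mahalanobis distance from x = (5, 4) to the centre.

Step 1 — centre the observation: (x - mu) = (1, -1).

Step 2 — invert Sigma. det(Sigma) = 9·18 - (-2)² = 158.
  Sigma^{-1} = (1/det) · [[d, -b], [-b, a]] = [[0.1139, 0.0127],
 [0.0127, 0.057]].

Step 3 — form the quadratic (x - mu)^T · Sigma^{-1} · (x - mu):
  Sigma^{-1} · (x - mu) = (0.1013, -0.0443).
  (x - mu)^T · [Sigma^{-1} · (x - mu)] = (1)·(0.1013) + (-1)·(-0.0443) = 0.1456.

Step 4 — take square root: d = √(0.1456) ≈ 0.3815.

d(x, mu) = √(0.1456) ≈ 0.3815


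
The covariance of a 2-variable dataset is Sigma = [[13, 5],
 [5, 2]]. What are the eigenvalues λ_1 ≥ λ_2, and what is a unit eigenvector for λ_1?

Step 1 — characteristic polynomial of 2×2 Sigma:
  det(Sigma - λI) = λ² - trace · λ + det = 0.
  trace = 13 + 2 = 15, det = 13·2 - (5)² = 1.
Step 2 — discriminant:
  Δ = trace² - 4·det = 225 - 4 = 221.
Step 3 — eigenvalues:
  λ = (trace ± √Δ)/2 = (15 ± 14.8661)/2,
  λ_1 = 14.933,  λ_2 = 0.067.

Step 4 — unit eigenvector for λ_1: solve (Sigma - λ_1 I)v = 0. First row:
  (13 - 14.933)·v_x + (5)·v_y = 0, i.e. (-1.933)·v_x + (5)·v_y = 0,
  so v ∝ (b, λ_1 - a) = (5, 1.933) = u.
  ||u|| = √((5)² + (1.933)²) = √(28.7366) ≈ 5.3607,
  v_1 = u/||u|| ≈ (0.9327, 0.3606) (||v_1|| = 1).

λ_1 = 14.933,  λ_2 = 0.067;  v_1 ≈ (0.9327, 0.3606)


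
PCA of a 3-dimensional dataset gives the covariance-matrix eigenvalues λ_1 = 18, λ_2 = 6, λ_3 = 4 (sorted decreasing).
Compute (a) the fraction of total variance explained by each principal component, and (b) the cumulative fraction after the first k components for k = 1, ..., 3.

Step 1 — total variance = trace(Sigma) = Σ λ_i = 18 + 6 + 4 = 28.

Step 2 — fraction explained by component i = λ_i / Σ λ:
  PC1: 18/28 = 0.6429
  PC2: 6/28 = 0.2143
  PC3: 4/28 = 0.1429

Step 3 — cumulative fraction after k components = (λ_1 + ... + λ_k) / Σ λ:
  k = 1: 18/28 = 0.6429
  k = 2: (18 + 6)/28 = 24/28 = 0.8571
  k = 3: (18 + 6 + 4)/28 = 28/28 = 1

Summary (fraction, with percent):

explained: PC1 0.6429 (64.29%), PC2 0.2143 (21.43%), PC3 0.1429 (14.29%);  cumulative: 0.6429, 0.8571, 1


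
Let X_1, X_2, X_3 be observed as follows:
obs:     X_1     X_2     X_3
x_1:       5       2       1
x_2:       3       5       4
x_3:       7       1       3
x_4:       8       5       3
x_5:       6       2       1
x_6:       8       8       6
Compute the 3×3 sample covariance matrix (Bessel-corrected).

Step 1 — column means:
  mean(X_1) = (5 + 3 + 7 + 8 + 6 + 8) / 6 = 37/6 = 6.1667
  mean(X_2) = (2 + 5 + 1 + 5 + 2 + 8) / 6 = 23/6 = 3.8333
  mean(X_3) = (1 + 4 + 3 + 3 + 1 + 6) / 6 = 18/6 = 3

Step 2 — sample covariance S[i,j] = (1/(n-1)) · Σ_k (x_{k,i} - mean_i) · (x_{k,j} - mean_j), with n-1 = 5.
  S[X_1,X_1] = ((-1.1667)·(-1.1667) + (-3.1667)·(-3.1667) + (0.8333)·(0.8333) + (1.8333)·(1.8333) + (-0.1667)·(-0.1667) + (1.8333)·(1.8333)) / 5 = 18.8333/5 = 3.7667
  S[X_1,X_2] = ((-1.1667)·(-1.8333) + (-3.1667)·(1.1667) + (0.8333)·(-2.8333) + (1.8333)·(1.1667) + (-0.1667)·(-1.8333) + (1.8333)·(4.1667)) / 5 = 6.1667/5 = 1.2333
  S[X_1,X_3] = ((-1.1667)·(-2) + (-3.1667)·(1) + (0.8333)·(0) + (1.8333)·(0) + (-0.1667)·(-2) + (1.8333)·(3)) / 5 = 5/5 = 1
  S[X_2,X_2] = ((-1.8333)·(-1.8333) + (1.1667)·(1.1667) + (-2.8333)·(-2.8333) + (1.1667)·(1.1667) + (-1.8333)·(-1.8333) + (4.1667)·(4.1667)) / 5 = 34.8333/5 = 6.9667
  S[X_2,X_3] = ((-1.8333)·(-2) + (1.1667)·(1) + (-2.8333)·(0) + (1.1667)·(0) + (-1.8333)·(-2) + (4.1667)·(3)) / 5 = 21/5 = 4.2
  S[X_3,X_3] = ((-2)·(-2) + (1)·(1) + (0)·(0) + (0)·(0) + (-2)·(-2) + (3)·(3)) / 5 = 18/5 = 3.6

S is symmetric (S[j,i] = S[i,j]). Assembling:

S = [[3.7667, 1.2333, 1],
 [1.2333, 6.9667, 4.2],
 [1, 4.2, 3.6]]


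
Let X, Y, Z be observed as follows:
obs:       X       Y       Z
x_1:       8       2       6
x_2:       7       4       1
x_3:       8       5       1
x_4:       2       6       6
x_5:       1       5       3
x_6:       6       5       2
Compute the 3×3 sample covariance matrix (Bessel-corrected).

Step 1 — column means:
  mean(X) = (8 + 7 + 8 + 2 + 1 + 6) / 6 = 32/6 = 5.3333
  mean(Y) = (2 + 4 + 5 + 6 + 5 + 5) / 6 = 27/6 = 4.5
  mean(Z) = (6 + 1 + 1 + 6 + 3 + 2) / 6 = 19/6 = 3.1667

Step 2 — sample covariance S[i,j] = (1/(n-1)) · Σ_k (x_{k,i} - mean_i) · (x_{k,j} - mean_j), with n-1 = 5.
  S[X,X] = ((2.6667)·(2.6667) + (1.6667)·(1.6667) + (2.6667)·(2.6667) + (-3.3333)·(-3.3333) + (-4.3333)·(-4.3333) + (0.6667)·(0.6667)) / 5 = 47.3333/5 = 9.4667
  S[X,Y] = ((2.6667)·(-2.5) + (1.6667)·(-0.5) + (2.6667)·(0.5) + (-3.3333)·(1.5) + (-4.3333)·(0.5) + (0.6667)·(0.5)) / 5 = -13/5 = -2.6
  S[X,Z] = ((2.6667)·(2.8333) + (1.6667)·(-2.1667) + (2.6667)·(-2.1667) + (-3.3333)·(2.8333) + (-4.3333)·(-0.1667) + (0.6667)·(-1.1667)) / 5 = -11.3333/5 = -2.2667
  S[Y,Y] = ((-2.5)·(-2.5) + (-0.5)·(-0.5) + (0.5)·(0.5) + (1.5)·(1.5) + (0.5)·(0.5) + (0.5)·(0.5)) / 5 = 9.5/5 = 1.9
  S[Y,Z] = ((-2.5)·(2.8333) + (-0.5)·(-2.1667) + (0.5)·(-2.1667) + (1.5)·(2.8333) + (0.5)·(-0.1667) + (0.5)·(-1.1667)) / 5 = -3.5/5 = -0.7
  S[Z,Z] = ((2.8333)·(2.8333) + (-2.1667)·(-2.1667) + (-2.1667)·(-2.1667) + (2.8333)·(2.8333) + (-0.1667)·(-0.1667) + (-1.1667)·(-1.1667)) / 5 = 26.8333/5 = 5.3667

S is symmetric (S[j,i] = S[i,j]). Assembling:

S = [[9.4667, -2.6, -2.2667],
 [-2.6, 1.9, -0.7],
 [-2.2667, -0.7, 5.3667]]


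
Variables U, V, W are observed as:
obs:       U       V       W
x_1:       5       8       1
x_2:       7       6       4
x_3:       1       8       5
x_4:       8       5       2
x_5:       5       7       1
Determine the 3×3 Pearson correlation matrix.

Step 1 — column means:
  mean(U) = (5 + 7 + 1 + 8 + 5) / 5 = 26/5 = 5.2
  mean(V) = (8 + 6 + 8 + 5 + 7) / 5 = 34/5 = 6.8
  mean(W) = (1 + 4 + 5 + 2 + 1) / 5 = 13/5 = 2.6

Step 2 — sample variances and covariances s[i,j] = (1/(n-1)) · Σ_k (x_{k,i} - mean_i) · (x_{k,j} - mean_j), with n-1 = 4:
  s[U,U] = ((-0.2)·(-0.2) + (1.8)·(1.8) + (-4.2)·(-4.2) + (2.8)·(2.8) + (-0.2)·(-0.2)) / 4 = 28.8/4 = 7.2
  s[U,V] = ((-0.2)·(1.2) + (1.8)·(-0.8) + (-4.2)·(1.2) + (2.8)·(-1.8) + (-0.2)·(0.2)) / 4 = -11.8/4 = -2.95
  s[U,W] = ((-0.2)·(-1.6) + (1.8)·(1.4) + (-4.2)·(2.4) + (2.8)·(-0.6) + (-0.2)·(-1.6)) / 4 = -8.6/4 = -2.15
  s[V,V] = ((1.2)·(1.2) + (-0.8)·(-0.8) + (1.2)·(1.2) + (-1.8)·(-1.8) + (0.2)·(0.2)) / 4 = 6.8/4 = 1.7
  s[V,W] = ((1.2)·(-1.6) + (-0.8)·(1.4) + (1.2)·(2.4) + (-1.8)·(-0.6) + (0.2)·(-1.6)) / 4 = 0.6/4 = 0.15
  s[W,W] = ((-1.6)·(-1.6) + (1.4)·(1.4) + (2.4)·(2.4) + (-0.6)·(-0.6) + (-1.6)·(-1.6)) / 4 = 13.2/4 = 3.3
  Sample standard deviations s_i = √(s[i,i]):
  s(U) = √(7.2) = 2.6833
  s(V) = √(1.7) = 1.3038
  s(W) = √(3.3) = 1.8166

Step 3 — r_{ij} = s_{ij} / (s_i · s_j):
  r[U,U] = 1 (diagonal).
  r[U,V] = -2.95 / (2.6833 · 1.3038) = -2.95 / 3.4986 = -0.8432
  r[U,W] = -2.15 / (2.6833 · 1.8166) = -2.15 / 4.8744 = -0.4411
  r[V,V] = 1 (diagonal).
  r[V,W] = 0.15 / (1.3038 · 1.8166) = 0.15 / 2.3685 = 0.0633
  r[W,W] = 1 (diagonal).

R is symmetric with unit diagonal. Assembling:

R = [[1, -0.8432, -0.4411],
 [-0.8432, 1, 0.0633],
 [-0.4411, 0.0633, 1]]


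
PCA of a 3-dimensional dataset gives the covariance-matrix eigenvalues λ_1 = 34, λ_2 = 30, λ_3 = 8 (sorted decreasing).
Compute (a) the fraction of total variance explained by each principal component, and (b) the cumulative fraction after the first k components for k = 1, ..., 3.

Step 1 — total variance = trace(Sigma) = Σ λ_i = 34 + 30 + 8 = 72.

Step 2 — fraction explained by component i = λ_i / Σ λ:
  PC1: 34/72 = 0.4722
  PC2: 30/72 = 0.4167
  PC3: 8/72 = 0.1111

Step 3 — cumulative fraction after k components = (λ_1 + ... + λ_k) / Σ λ:
  k = 1: 34/72 = 0.4722
  k = 2: (34 + 30)/72 = 64/72 = 0.8889
  k = 3: (34 + 30 + 8)/72 = 72/72 = 1

Summary (fraction, with percent):

explained: PC1 0.4722 (47.22%), PC2 0.4167 (41.67%), PC3 0.1111 (11.11%);  cumulative: 0.4722, 0.8889, 1


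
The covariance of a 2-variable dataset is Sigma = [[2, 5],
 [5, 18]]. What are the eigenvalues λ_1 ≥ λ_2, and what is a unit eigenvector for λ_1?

Step 1 — characteristic polynomial of 2×2 Sigma:
  det(Sigma - λI) = λ² - trace · λ + det = 0.
  trace = 2 + 18 = 20, det = 2·18 - (5)² = 11.
Step 2 — discriminant:
  Δ = trace² - 4·det = 400 - 44 = 356.
Step 3 — eigenvalues:
  λ = (trace ± √Δ)/2 = (20 ± 18.868)/2,
  λ_1 = 19.434,  λ_2 = 0.566.

Step 4 — unit eigenvector for λ_1: solve (Sigma - λ_1 I)v = 0. First row:
  (2 - 19.434)·v_x + (5)·v_y = 0, i.e. (-17.434)·v_x + (5)·v_y = 0,
  so v ∝ (b, λ_1 - a) = (5, 17.434) = u.
  ||u|| = √((5)² + (17.434)²) = √(328.9437) ≈ 18.1368,
  v_1 = u/||u|| ≈ (0.2757, 0.9612) (||v_1|| = 1).

λ_1 = 19.434,  λ_2 = 0.566;  v_1 ≈ (0.2757, 0.9612)


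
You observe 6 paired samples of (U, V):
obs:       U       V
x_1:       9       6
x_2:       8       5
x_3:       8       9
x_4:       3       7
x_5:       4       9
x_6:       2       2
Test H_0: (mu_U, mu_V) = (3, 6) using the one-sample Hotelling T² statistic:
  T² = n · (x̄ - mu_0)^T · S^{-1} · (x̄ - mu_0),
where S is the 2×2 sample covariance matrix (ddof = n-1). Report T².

Step 1 — sample mean vector:
  mean(U) = (9 + 8 + 8 + 3 + 4 + 2) / 6 = 34/6 = 5.6667
  mean(V) = (6 + 5 + 9 + 7 + 9 + 2) / 6 = 38/6 = 6.3333
  x̄ = (5.6667, 6.3333),  deviation x̄ - mu_0 = (5.6667, 6.3333) - (3, 6) = (2.6667, 0.3333).

Step 2 — sample covariance matrix, S[i,j] = (1/(n-1)) · Σ_k (x_{k,i} - mean_i) · (x_{k,j} - mean_j), divisor n-1 = 5:
  S[U,U] = ((3.3333)·(3.3333) + (2.3333)·(2.3333) + (2.3333)·(2.3333) + (-2.6667)·(-2.6667) + (-1.6667)·(-1.6667) + (-3.6667)·(-3.6667)) / 5 = 45.3333/5 = 9.0667
  S[U,V] = ((3.3333)·(-0.3333) + (2.3333)·(-1.3333) + (2.3333)·(2.6667) + (-2.6667)·(0.6667) + (-1.6667)·(2.6667) + (-3.6667)·(-4.3333)) / 5 = 11.6667/5 = 2.3333
  S[V,V] = ((-0.3333)·(-0.3333) + (-1.3333)·(-1.3333) + (2.6667)·(2.6667) + (0.6667)·(0.6667) + (2.6667)·(2.6667) + (-4.3333)·(-4.3333)) / 5 = 35.3333/5 = 7.0667
  S = [[9.0667, 2.3333],
 [2.3333, 7.0667]].

Step 3 — invert S. det(S) = 9.0667·7.0667 - (2.3333)² = 58.6267.
  S^{-1} = (1/det) · [[d, -b], [-b, a]] = [[0.1205, -0.0398],
 [-0.0398, 0.1547]].

Step 4 — quadratic form (x̄ - mu_0)^T · S^{-1} · (x̄ - mu_0):
  S^{-1} · (x̄ - mu_0) = (0.3082, -0.0546),
  (x̄ - mu_0)^T · [...] = (2.6667)·(0.3082) + (0.3333)·(-0.0546) = 0.8036.

Step 5 — scale by n: T² = 6 · 0.8036 = 4.8215.

T² ≈ 4.8215


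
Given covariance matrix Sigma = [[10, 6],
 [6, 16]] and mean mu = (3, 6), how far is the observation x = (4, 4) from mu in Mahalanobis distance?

Step 1 — centre the observation: (x - mu) = (1, -2).

Step 2 — invert Sigma. det(Sigma) = 10·16 - (6)² = 124.
  Sigma^{-1} = (1/det) · [[d, -b], [-b, a]] = [[0.129, -0.0484],
 [-0.0484, 0.0806]].

Step 3 — form the quadratic (x - mu)^T · Sigma^{-1} · (x - mu):
  Sigma^{-1} · (x - mu) = (0.2258, -0.2097).
  (x - mu)^T · [Sigma^{-1} · (x - mu)] = (1)·(0.2258) + (-2)·(-0.2097) = 0.6452.

Step 4 — take square root: d = √(0.6452) ≈ 0.8032.

d(x, mu) = √(0.6452) ≈ 0.8032


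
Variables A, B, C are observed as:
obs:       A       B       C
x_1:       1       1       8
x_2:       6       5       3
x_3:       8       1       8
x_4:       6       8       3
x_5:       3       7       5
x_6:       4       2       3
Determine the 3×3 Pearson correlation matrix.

Step 1 — column means:
  mean(A) = (1 + 6 + 8 + 6 + 3 + 4) / 6 = 28/6 = 4.6667
  mean(B) = (1 + 5 + 1 + 8 + 7 + 2) / 6 = 24/6 = 4
  mean(C) = (8 + 3 + 8 + 3 + 5 + 3) / 6 = 30/6 = 5

Step 2 — sample variances and covariances s[i,j] = (1/(n-1)) · Σ_k (x_{k,i} - mean_i) · (x_{k,j} - mean_j), with n-1 = 5:
  s[A,A] = ((-3.6667)·(-3.6667) + (1.3333)·(1.3333) + (3.3333)·(3.3333) + (1.3333)·(1.3333) + (-1.6667)·(-1.6667) + (-0.6667)·(-0.6667)) / 5 = 31.3333/5 = 6.2667
  s[A,B] = ((-3.6667)·(-3) + (1.3333)·(1) + (3.3333)·(-3) + (1.3333)·(4) + (-1.6667)·(3) + (-0.6667)·(-2)) / 5 = 4/5 = 0.8
  s[A,C] = ((-3.6667)·(3) + (1.3333)·(-2) + (3.3333)·(3) + (1.3333)·(-2) + (-1.6667)·(0) + (-0.6667)·(-2)) / 5 = -5/5 = -1
  s[B,B] = ((-3)·(-3) + (1)·(1) + (-3)·(-3) + (4)·(4) + (3)·(3) + (-2)·(-2)) / 5 = 48/5 = 9.6
  s[B,C] = ((-3)·(3) + (1)·(-2) + (-3)·(3) + (4)·(-2) + (3)·(0) + (-2)·(-2)) / 5 = -24/5 = -4.8
  s[C,C] = ((3)·(3) + (-2)·(-2) + (3)·(3) + (-2)·(-2) + (0)·(0) + (-2)·(-2)) / 5 = 30/5 = 6
  Sample standard deviations s_i = √(s[i,i]):
  s(A) = √(6.2667) = 2.5033
  s(B) = √(9.6) = 3.0984
  s(C) = √(6) = 2.4495

Step 3 — r_{ij} = s_{ij} / (s_i · s_j):
  r[A,A] = 1 (diagonal).
  r[A,B] = 0.8 / (2.5033 · 3.0984) = 0.8 / 7.7563 = 0.1031
  r[A,C] = -1 / (2.5033 · 2.4495) = -1 / 6.1319 = -0.1631
  r[B,B] = 1 (diagonal).
  r[B,C] = -4.8 / (3.0984 · 2.4495) = -4.8 / 7.5895 = -0.6325
  r[C,C] = 1 (diagonal).

R is symmetric with unit diagonal. Assembling:

R = [[1, 0.1031, -0.1631],
 [0.1031, 1, -0.6325],
 [-0.1631, -0.6325, 1]]


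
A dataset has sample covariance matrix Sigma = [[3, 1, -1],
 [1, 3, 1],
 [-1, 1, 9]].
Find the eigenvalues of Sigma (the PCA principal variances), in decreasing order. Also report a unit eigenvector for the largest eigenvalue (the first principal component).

Step 1 — characteristic polynomial p(λ) = det(λI - Sigma) = λ³ - tr·λ² + c_1·λ - det, where tr = trace, c_1 = sum of the principal 2×2 minors, det = det(Sigma):
  tr = 3 + 3 + 9 = 15,
  c_1 = (3·3 - (1)²) + (3·9 - (-1)²) + (3·9 - (1)²) = 8 + 26 + 26 = 60,
  det = 3·(3·9 - (1)²) - (1)·((1)·9 - (1)·(-1)) + (-1)·((1)·(1) - 3·(-1)) = 3·(26) - (1)·(10) + (-1)·(4) = 64.
  So p(λ) = λ³ - 15λ² + 60λ - 64.
Step 2 — look for an integer root (rational root theorem: any rational root is an integer divisor of 64). Testing λ = 4:
  p(4) = 64 - 240 + 240 - 64 = 0  ✓
  Dividing out (λ - 4): p(λ) = (λ - 4)(λ² - 11λ + 16).
Step 3 — remaining eigenvalues from the quadratic λ² - 11λ + 16 = 0:
  Δ = 11² - 4·16 = 121 - 64 = 57,  λ = (11 ± √57)/2 = (11 ± 7.5498)/2 ≈ 9.2749 or 1.7251.
  Sorted: λ_1 = 9.2749,  λ_2 = 4,  λ_3 = 1.7251  (check: sum = 15 = tr ✓).

Step 4 — unit eigenvector for λ_1 ≈ 9.2749: v spans the null space of (Sigma - λ_1 I), whose rows are
  r_1 = (-6.2749, 1, -1),  r_2 = (1, -6.2749, 1),  r_3 = (-1, 1, -0.2749).
  v is orthogonal to every row, so take v ∝ r_1 × r_2 = ((1)·(1) - (-1)·(-6.2749), (-1)·(1) - (-6.2749)·(1), (-6.2749)·(-6.2749) - (1)·(1)) ≈ (-5.2749, 5.2749, 38.3746).
  Rescale (multiply by -1 so the first nonzero entry is positive): u = (5.2749, -5.2749, -38.3746).
  ||u|| = √((5.2749)² + (-5.2749)² + (-38.3746)²) = √(1528.2584) ≈ 39.0929,  v_1 = u/||u|| ≈ (0.1349, -0.1349, -0.9816) (||v_1|| = 1).

λ_1 = 9.2749,  λ_2 = 4,  λ_3 = 1.7251;  v_1 ≈ (0.1349, -0.1349, -0.9816)


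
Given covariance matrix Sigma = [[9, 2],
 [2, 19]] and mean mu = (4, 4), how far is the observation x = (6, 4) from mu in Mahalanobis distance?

Step 1 — centre the observation: (x - mu) = (2, 0).

Step 2 — invert Sigma. det(Sigma) = 9·19 - (2)² = 167.
  Sigma^{-1} = (1/det) · [[d, -b], [-b, a]] = [[0.1138, -0.012],
 [-0.012, 0.0539]].

Step 3 — form the quadratic (x - mu)^T · Sigma^{-1} · (x - mu):
  Sigma^{-1} · (x - mu) = (0.2275, -0.024).
  (x - mu)^T · [Sigma^{-1} · (x - mu)] = (2)·(0.2275) + (0)·(-0.024) = 0.4551.

Step 4 — take square root: d = √(0.4551) ≈ 0.6746.

d(x, mu) = √(0.4551) ≈ 0.6746


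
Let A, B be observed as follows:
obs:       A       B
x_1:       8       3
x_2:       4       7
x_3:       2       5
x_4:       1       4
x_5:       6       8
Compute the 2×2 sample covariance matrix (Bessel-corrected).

Step 1 — column means:
  mean(A) = (8 + 4 + 2 + 1 + 6) / 5 = 21/5 = 4.2
  mean(B) = (3 + 7 + 5 + 4 + 8) / 5 = 27/5 = 5.4

Step 2 — sample covariance S[i,j] = (1/(n-1)) · Σ_k (x_{k,i} - mean_i) · (x_{k,j} - mean_j), with n-1 = 4.
  S[A,A] = ((3.8)·(3.8) + (-0.2)·(-0.2) + (-2.2)·(-2.2) + (-3.2)·(-3.2) + (1.8)·(1.8)) / 4 = 32.8/4 = 8.2
  S[A,B] = ((3.8)·(-2.4) + (-0.2)·(1.6) + (-2.2)·(-0.4) + (-3.2)·(-1.4) + (1.8)·(2.6)) / 4 = 0.6/4 = 0.15
  S[B,B] = ((-2.4)·(-2.4) + (1.6)·(1.6) + (-0.4)·(-0.4) + (-1.4)·(-1.4) + (2.6)·(2.6)) / 4 = 17.2/4 = 4.3

S is symmetric (S[j,i] = S[i,j]). Assembling:

S = [[8.2, 0.15],
 [0.15, 4.3]]


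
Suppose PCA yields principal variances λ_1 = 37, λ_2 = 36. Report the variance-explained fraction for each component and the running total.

Step 1 — total variance = trace(Sigma) = Σ λ_i = 37 + 36 = 73.

Step 2 — fraction explained by component i = λ_i / Σ λ:
  PC1: 37/73 = 0.5068
  PC2: 36/73 = 0.4932

Step 3 — cumulative fraction after k components = (λ_1 + ... + λ_k) / Σ λ:
  k = 1: 37/73 = 0.5068
  k = 2: (37 + 36)/73 = 73/73 = 1

Summary (fraction, with percent):

explained: PC1 0.5068 (50.68%), PC2 0.4932 (49.32%);  cumulative: 0.5068, 1


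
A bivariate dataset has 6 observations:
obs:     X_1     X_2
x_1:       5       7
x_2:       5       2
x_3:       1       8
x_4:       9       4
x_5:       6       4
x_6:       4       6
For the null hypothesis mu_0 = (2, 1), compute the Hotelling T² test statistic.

Step 1 — sample mean vector:
  mean(X_1) = (5 + 5 + 1 + 9 + 6 + 4) / 6 = 30/6 = 5
  mean(X_2) = (7 + 2 + 8 + 4 + 4 + 6) / 6 = 31/6 = 5.1667
  x̄ = (5, 5.1667),  deviation x̄ - mu_0 = (5, 5.1667) - (2, 1) = (3, 4.1667).

Step 2 — sample covariance matrix, S[i,j] = (1/(n-1)) · Σ_k (x_{k,i} - mean_i) · (x_{k,j} - mean_j), divisor n-1 = 5:
  S[X_1,X_1] = ((0)·(0) + (0)·(0) + (-4)·(-4) + (4)·(4) + (1)·(1) + (-1)·(-1)) / 5 = 34/5 = 6.8
  S[X_1,X_2] = ((0)·(1.8333) + (0)·(-3.1667) + (-4)·(2.8333) + (4)·(-1.1667) + (1)·(-1.1667) + (-1)·(0.8333)) / 5 = -18/5 = -3.6
  S[X_2,X_2] = ((1.8333)·(1.8333) + (-3.1667)·(-3.1667) + (2.8333)·(2.8333) + (-1.1667)·(-1.1667) + (-1.1667)·(-1.1667) + (0.8333)·(0.8333)) / 5 = 24.8333/5 = 4.9667
  S = [[6.8, -3.6],
 [-3.6, 4.9667]].

Step 3 — invert S. det(S) = 6.8·4.9667 - (-3.6)² = 20.8133.
  S^{-1} = (1/det) · [[d, -b], [-b, a]] = [[0.2386, 0.173],
 [0.173, 0.3267]].

Step 4 — quadratic form (x̄ - mu_0)^T · S^{-1} · (x̄ - mu_0):
  S^{-1} · (x̄ - mu_0) = (1.4366, 1.8802),
  (x̄ - mu_0)^T · [...] = (3)·(1.4366) + (4.1667)·(1.8802) = 12.1439.

Step 5 — scale by n: T² = 6 · 12.1439 = 72.8635.

T² ≈ 72.8635


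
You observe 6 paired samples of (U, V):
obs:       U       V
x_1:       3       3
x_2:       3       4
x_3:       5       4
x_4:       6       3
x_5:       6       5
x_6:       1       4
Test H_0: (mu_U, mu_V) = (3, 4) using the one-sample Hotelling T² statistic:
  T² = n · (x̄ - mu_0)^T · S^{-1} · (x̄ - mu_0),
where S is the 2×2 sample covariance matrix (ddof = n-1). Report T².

Step 1 — sample mean vector:
  mean(U) = (3 + 3 + 5 + 6 + 6 + 1) / 6 = 24/6 = 4
  mean(V) = (3 + 4 + 4 + 3 + 5 + 4) / 6 = 23/6 = 3.8333
  x̄ = (4, 3.8333),  deviation x̄ - mu_0 = (4, 3.8333) - (3, 4) = (1, -0.1667).

Step 2 — sample covariance matrix, S[i,j] = (1/(n-1)) · Σ_k (x_{k,i} - mean_i) · (x_{k,j} - mean_j), divisor n-1 = 5:
  S[U,U] = ((-1)·(-1) + (-1)·(-1) + (1)·(1) + (2)·(2) + (2)·(2) + (-3)·(-3)) / 5 = 20/5 = 4
  S[U,V] = ((-1)·(-0.8333) + (-1)·(0.1667) + (1)·(0.1667) + (2)·(-0.8333) + (2)·(1.1667) + (-3)·(0.1667)) / 5 = 1/5 = 0.2
  S[V,V] = ((-0.8333)·(-0.8333) + (0.1667)·(0.1667) + (0.1667)·(0.1667) + (-0.8333)·(-0.8333) + (1.1667)·(1.1667) + (0.1667)·(0.1667)) / 5 = 2.8333/5 = 0.5667
  S = [[4, 0.2],
 [0.2, 0.5667]].

Step 3 — invert S. det(S) = 4·0.5667 - (0.2)² = 2.2267.
  S^{-1} = (1/det) · [[d, -b], [-b, a]] = [[0.2545, -0.0898],
 [-0.0898, 1.7964]].

Step 4 — quadratic form (x̄ - mu_0)^T · S^{-1} · (x̄ - mu_0):
  S^{-1} · (x̄ - mu_0) = (0.2695, -0.3892),
  (x̄ - mu_0)^T · [...] = (1)·(0.2695) + (-0.1667)·(-0.3892) = 0.3343.

Step 5 — scale by n: T² = 6 · 0.3343 = 2.006.

T² ≈ 2.006


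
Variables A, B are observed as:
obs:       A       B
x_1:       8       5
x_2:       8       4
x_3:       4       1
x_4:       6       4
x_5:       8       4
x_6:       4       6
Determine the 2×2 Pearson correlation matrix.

Step 1 — column means:
  mean(A) = (8 + 8 + 4 + 6 + 8 + 4) / 6 = 38/6 = 6.3333
  mean(B) = (5 + 4 + 1 + 4 + 4 + 6) / 6 = 24/6 = 4

Step 2 — sample variances and covariances s[i,j] = (1/(n-1)) · Σ_k (x_{k,i} - mean_i) · (x_{k,j} - mean_j), with n-1 = 5:
  s[A,A] = ((1.6667)·(1.6667) + (1.6667)·(1.6667) + (-2.3333)·(-2.3333) + (-0.3333)·(-0.3333) + (1.6667)·(1.6667) + (-2.3333)·(-2.3333)) / 5 = 19.3333/5 = 3.8667
  s[A,B] = ((1.6667)·(1) + (1.6667)·(0) + (-2.3333)·(-3) + (-0.3333)·(0) + (1.6667)·(0) + (-2.3333)·(2)) / 5 = 4/5 = 0.8
  s[B,B] = ((1)·(1) + (0)·(0) + (-3)·(-3) + (0)·(0) + (0)·(0) + (2)·(2)) / 5 = 14/5 = 2.8
  Sample standard deviations s_i = √(s[i,i]):
  s(A) = √(3.8667) = 1.9664
  s(B) = √(2.8) = 1.6733

Step 3 — r_{ij} = s_{ij} / (s_i · s_j):
  r[A,A] = 1 (diagonal).
  r[A,B] = 0.8 / (1.9664 · 1.6733) = 0.8 / 3.2904 = 0.2431
  r[B,B] = 1 (diagonal).

R is symmetric with unit diagonal. Assembling:

R = [[1, 0.2431],
 [0.2431, 1]]


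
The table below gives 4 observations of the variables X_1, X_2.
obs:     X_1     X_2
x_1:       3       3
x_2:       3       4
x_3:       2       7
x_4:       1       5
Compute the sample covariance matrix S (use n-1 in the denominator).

Step 1 — column means:
  mean(X_1) = (3 + 3 + 2 + 1) / 4 = 9/4 = 2.25
  mean(X_2) = (3 + 4 + 7 + 5) / 4 = 19/4 = 4.75

Step 2 — sample covariance S[i,j] = (1/(n-1)) · Σ_k (x_{k,i} - mean_i) · (x_{k,j} - mean_j), with n-1 = 3.
  S[X_1,X_1] = ((0.75)·(0.75) + (0.75)·(0.75) + (-0.25)·(-0.25) + (-1.25)·(-1.25)) / 3 = 2.75/3 = 0.9167
  S[X_1,X_2] = ((0.75)·(-1.75) + (0.75)·(-0.75) + (-0.25)·(2.25) + (-1.25)·(0.25)) / 3 = -2.75/3 = -0.9167
  S[X_2,X_2] = ((-1.75)·(-1.75) + (-0.75)·(-0.75) + (2.25)·(2.25) + (0.25)·(0.25)) / 3 = 8.75/3 = 2.9167

S is symmetric (S[j,i] = S[i,j]). Assembling:

S = [[0.9167, -0.9167],
 [-0.9167, 2.9167]]


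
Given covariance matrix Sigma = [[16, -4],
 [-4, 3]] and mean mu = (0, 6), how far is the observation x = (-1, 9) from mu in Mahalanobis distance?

Step 1 — centre the observation: (x - mu) = (-1, 3).

Step 2 — invert Sigma. det(Sigma) = 16·3 - (-4)² = 32.
  Sigma^{-1} = (1/det) · [[d, -b], [-b, a]] = [[0.0938, 0.125],
 [0.125, 0.5]].

Step 3 — form the quadratic (x - mu)^T · Sigma^{-1} · (x - mu):
  Sigma^{-1} · (x - mu) = (0.2812, 1.375).
  (x - mu)^T · [Sigma^{-1} · (x - mu)] = (-1)·(0.2812) + (3)·(1.375) = 3.8438.

Step 4 — take square root: d = √(3.8438) ≈ 1.9605.

d(x, mu) = √(3.8438) ≈ 1.9605


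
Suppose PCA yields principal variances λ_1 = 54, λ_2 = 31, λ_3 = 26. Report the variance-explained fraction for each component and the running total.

Step 1 — total variance = trace(Sigma) = Σ λ_i = 54 + 31 + 26 = 111.

Step 2 — fraction explained by component i = λ_i / Σ λ:
  PC1: 54/111 = 0.4865
  PC2: 31/111 = 0.2793
  PC3: 26/111 = 0.2342

Step 3 — cumulative fraction after k components = (λ_1 + ... + λ_k) / Σ λ:
  k = 1: 54/111 = 0.4865
  k = 2: (54 + 31)/111 = 85/111 = 0.7658
  k = 3: (54 + 31 + 26)/111 = 111/111 = 1

Summary (fraction, with percent):

explained: PC1 0.4865 (48.65%), PC2 0.2793 (27.93%), PC3 0.2342 (23.42%);  cumulative: 0.4865, 0.7658, 1


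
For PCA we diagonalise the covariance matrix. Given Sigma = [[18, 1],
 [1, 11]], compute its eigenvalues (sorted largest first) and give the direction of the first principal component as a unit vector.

Step 1 — characteristic polynomial of 2×2 Sigma:
  det(Sigma - λI) = λ² - trace · λ + det = 0.
  trace = 18 + 11 = 29, det = 18·11 - (1)² = 197.
Step 2 — discriminant:
  Δ = trace² - 4·det = 841 - 788 = 53.
Step 3 — eigenvalues:
  λ = (trace ± √Δ)/2 = (29 ± 7.2801)/2,
  λ_1 = 18.1401,  λ_2 = 10.8599.

Step 4 — unit eigenvector for λ_1: solve (Sigma - λ_1 I)v = 0. First row:
  (18 - 18.1401)·v_x + (1)·v_y = 0, i.e. (-0.1401)·v_x + (1)·v_y = 0,
  so v ∝ (b, λ_1 - a) = (1, 0.1401) = u.
  ||u|| = √((1)² + (0.1401)²) = √(1.0196) ≈ 1.0098,
  v_1 = u/||u|| ≈ (0.9903, 0.1387) (||v_1|| = 1).

λ_1 = 18.1401,  λ_2 = 10.8599;  v_1 ≈ (0.9903, 0.1387)


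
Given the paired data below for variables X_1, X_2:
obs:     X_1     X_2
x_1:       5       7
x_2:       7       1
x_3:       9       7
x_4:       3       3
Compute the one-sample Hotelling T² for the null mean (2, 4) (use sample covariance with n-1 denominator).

Step 1 — sample mean vector:
  mean(X_1) = (5 + 7 + 9 + 3) / 4 = 24/4 = 6
  mean(X_2) = (7 + 1 + 7 + 3) / 4 = 18/4 = 4.5
  x̄ = (6, 4.5),  deviation x̄ - mu_0 = (6, 4.5) - (2, 4) = (4, 0.5).

Step 2 — sample covariance matrix, S[i,j] = (1/(n-1)) · Σ_k (x_{k,i} - mean_i) · (x_{k,j} - mean_j), divisor n-1 = 3:
  S[X_1,X_1] = ((-1)·(-1) + (1)·(1) + (3)·(3) + (-3)·(-3)) / 3 = 20/3 = 6.6667
  S[X_1,X_2] = ((-1)·(2.5) + (1)·(-3.5) + (3)·(2.5) + (-3)·(-1.5)) / 3 = 6/3 = 2
  S[X_2,X_2] = ((2.5)·(2.5) + (-3.5)·(-3.5) + (2.5)·(2.5) + (-1.5)·(-1.5)) / 3 = 27/3 = 9
  S = [[6.6667, 2],
 [2, 9]].

Step 3 — invert S. det(S) = 6.6667·9 - (2)² = 56.
  S^{-1} = (1/det) · [[d, -b], [-b, a]] = [[0.1607, -0.0357],
 [-0.0357, 0.119]].

Step 4 — quadratic form (x̄ - mu_0)^T · S^{-1} · (x̄ - mu_0):
  S^{-1} · (x̄ - mu_0) = (0.625, -0.0833),
  (x̄ - mu_0)^T · [...] = (4)·(0.625) + (0.5)·(-0.0833) = 2.4583.

Step 5 — scale by n: T² = 4 · 2.4583 = 9.8333.

T² ≈ 9.8333


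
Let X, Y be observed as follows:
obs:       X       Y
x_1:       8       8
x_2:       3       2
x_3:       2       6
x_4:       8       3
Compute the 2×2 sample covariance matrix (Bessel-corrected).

Step 1 — column means:
  mean(X) = (8 + 3 + 2 + 8) / 4 = 21/4 = 5.25
  mean(Y) = (8 + 2 + 6 + 3) / 4 = 19/4 = 4.75

Step 2 — sample covariance S[i,j] = (1/(n-1)) · Σ_k (x_{k,i} - mean_i) · (x_{k,j} - mean_j), with n-1 = 3.
  S[X,X] = ((2.75)·(2.75) + (-2.25)·(-2.25) + (-3.25)·(-3.25) + (2.75)·(2.75)) / 3 = 30.75/3 = 10.25
  S[X,Y] = ((2.75)·(3.25) + (-2.25)·(-2.75) + (-3.25)·(1.25) + (2.75)·(-1.75)) / 3 = 6.25/3 = 2.0833
  S[Y,Y] = ((3.25)·(3.25) + (-2.75)·(-2.75) + (1.25)·(1.25) + (-1.75)·(-1.75)) / 3 = 22.75/3 = 7.5833

S is symmetric (S[j,i] = S[i,j]). Assembling:

S = [[10.25, 2.0833],
 [2.0833, 7.5833]]


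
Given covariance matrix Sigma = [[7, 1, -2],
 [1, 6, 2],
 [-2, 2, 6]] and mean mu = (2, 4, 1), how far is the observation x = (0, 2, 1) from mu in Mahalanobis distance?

Step 1 — centre the observation: (x - mu) = (-2, -2, 0).

Step 2 — invert Sigma (cofactor / det for 3×3, or solve directly):
  Sigma^{-1} = [[0.172, -0.0538, 0.0753],
 [-0.0538, 0.2043, -0.086],
 [0.0753, -0.086, 0.2204]].

Step 3 — form the quadratic (x - mu)^T · Sigma^{-1} · (x - mu):
  Sigma^{-1} · (x - mu) = (-0.2366, -0.3011, 0.0215).
  (x - mu)^T · [Sigma^{-1} · (x - mu)] = (-2)·(-0.2366) + (-2)·(-0.3011) + (0)·(0.0215) = 1.0753.

Step 4 — take square root: d = √(1.0753) ≈ 1.037.

d(x, mu) = √(1.0753) ≈ 1.037


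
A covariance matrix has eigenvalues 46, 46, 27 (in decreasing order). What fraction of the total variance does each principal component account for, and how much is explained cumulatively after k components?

Step 1 — total variance = trace(Sigma) = Σ λ_i = 46 + 46 + 27 = 119.

Step 2 — fraction explained by component i = λ_i / Σ λ:
  PC1: 46/119 = 0.3866
  PC2: 46/119 = 0.3866
  PC3: 27/119 = 0.2269

Step 3 — cumulative fraction after k components = (λ_1 + ... + λ_k) / Σ λ:
  k = 1: 46/119 = 0.3866
  k = 2: (46 + 46)/119 = 92/119 = 0.7731
  k = 3: (46 + 46 + 27)/119 = 119/119 = 1

Summary (fraction, with percent):

explained: PC1 0.3866 (38.66%), PC2 0.3866 (38.66%), PC3 0.2269 (22.69%);  cumulative: 0.3866, 0.7731, 1


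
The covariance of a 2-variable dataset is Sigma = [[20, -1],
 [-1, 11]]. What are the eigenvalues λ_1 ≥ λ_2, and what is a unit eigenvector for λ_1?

Step 1 — characteristic polynomial of 2×2 Sigma:
  det(Sigma - λI) = λ² - trace · λ + det = 0.
  trace = 20 + 11 = 31, det = 20·11 - (-1)² = 219.
Step 2 — discriminant:
  Δ = trace² - 4·det = 961 - 876 = 85.
Step 3 — eigenvalues:
  λ = (trace ± √Δ)/2 = (31 ± 9.2195)/2,
  λ_1 = 20.1098,  λ_2 = 10.8902.

Step 4 — unit eigenvector for λ_1: solve (Sigma - λ_1 I)v = 0. First row:
  (20 - 20.1098)·v_x + (-1)·v_y = 0, i.e. (-0.1098)·v_x + (-1)·v_y = 0,
  so v ∝ (b, λ_1 - a) = (-1, 0.1098); multiply by -1 so the first entry is positive: u = (1, -0.1098).
  ||u|| = √((1)² + (-0.1098)²) = √(1.012) ≈ 1.006,
  v_1 = u/||u|| ≈ (0.994, -0.1091) (||v_1|| = 1).

λ_1 = 20.1098,  λ_2 = 10.8902;  v_1 ≈ (0.994, -0.1091)


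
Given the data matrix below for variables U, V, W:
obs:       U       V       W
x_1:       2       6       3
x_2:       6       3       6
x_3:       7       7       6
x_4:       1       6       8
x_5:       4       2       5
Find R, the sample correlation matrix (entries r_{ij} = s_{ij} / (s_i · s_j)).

Step 1 — column means:
  mean(U) = (2 + 6 + 7 + 1 + 4) / 5 = 20/5 = 4
  mean(V) = (6 + 3 + 7 + 6 + 2) / 5 = 24/5 = 4.8
  mean(W) = (3 + 6 + 6 + 8 + 5) / 5 = 28/5 = 5.6

Step 2 — sample variances and covariances s[i,j] = (1/(n-1)) · Σ_k (x_{k,i} - mean_i) · (x_{k,j} - mean_j), with n-1 = 4:
  s[U,U] = ((-2)·(-2) + (2)·(2) + (3)·(3) + (-3)·(-3) + (0)·(0)) / 4 = 26/4 = 6.5
  s[U,V] = ((-2)·(1.2) + (2)·(-1.8) + (3)·(2.2) + (-3)·(1.2) + (0)·(-2.8)) / 4 = -3/4 = -0.75
  s[U,W] = ((-2)·(-2.6) + (2)·(0.4) + (3)·(0.4) + (-3)·(2.4) + (0)·(-0.6)) / 4 = 0/4 = 0
  s[V,V] = ((1.2)·(1.2) + (-1.8)·(-1.8) + (2.2)·(2.2) + (1.2)·(1.2) + (-2.8)·(-2.8)) / 4 = 18.8/4 = 4.7
  s[V,W] = ((1.2)·(-2.6) + (-1.8)·(0.4) + (2.2)·(0.4) + (1.2)·(2.4) + (-2.8)·(-0.6)) / 4 = 1.6/4 = 0.4
  s[W,W] = ((-2.6)·(-2.6) + (0.4)·(0.4) + (0.4)·(0.4) + (2.4)·(2.4) + (-0.6)·(-0.6)) / 4 = 13.2/4 = 3.3
  Sample standard deviations s_i = √(s[i,i]):
  s(U) = √(6.5) = 2.5495
  s(V) = √(4.7) = 2.1679
  s(W) = √(3.3) = 1.8166

Step 3 — r_{ij} = s_{ij} / (s_i · s_j):
  r[U,U] = 1 (diagonal).
  r[U,V] = -0.75 / (2.5495 · 2.1679) = -0.75 / 5.5272 = -0.1357
  r[U,W] = 0 / (2.5495 · 1.8166) = 0 / 4.6314 = 0
  r[V,V] = 1 (diagonal).
  r[V,W] = 0.4 / (2.1679 · 1.8166) = 0.4 / 3.9383 = 0.1016
  r[W,W] = 1 (diagonal).

R is symmetric with unit diagonal. Assembling:

R = [[1, -0.1357, 0],
 [-0.1357, 1, 0.1016],
 [0, 0.1016, 1]]


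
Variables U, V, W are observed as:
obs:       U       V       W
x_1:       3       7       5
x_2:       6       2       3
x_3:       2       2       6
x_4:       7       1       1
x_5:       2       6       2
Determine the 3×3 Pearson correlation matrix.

Step 1 — column means:
  mean(U) = (3 + 6 + 2 + 7 + 2) / 5 = 20/5 = 4
  mean(V) = (7 + 2 + 2 + 1 + 6) / 5 = 18/5 = 3.6
  mean(W) = (5 + 3 + 6 + 1 + 2) / 5 = 17/5 = 3.4

Step 2 — sample variances and covariances s[i,j] = (1/(n-1)) · Σ_k (x_{k,i} - mean_i) · (x_{k,j} - mean_j), with n-1 = 4:
  s[U,U] = ((-1)·(-1) + (2)·(2) + (-2)·(-2) + (3)·(3) + (-2)·(-2)) / 4 = 22/4 = 5.5
  s[U,V] = ((-1)·(3.4) + (2)·(-1.6) + (-2)·(-1.6) + (3)·(-2.6) + (-2)·(2.4)) / 4 = -16/4 = -4
  s[U,W] = ((-1)·(1.6) + (2)·(-0.4) + (-2)·(2.6) + (3)·(-2.4) + (-2)·(-1.4)) / 4 = -12/4 = -3
  s[V,V] = ((3.4)·(3.4) + (-1.6)·(-1.6) + (-1.6)·(-1.6) + (-2.6)·(-2.6) + (2.4)·(2.4)) / 4 = 29.2/4 = 7.3
  s[V,W] = ((3.4)·(1.6) + (-1.6)·(-0.4) + (-1.6)·(2.6) + (-2.6)·(-2.4) + (2.4)·(-1.4)) / 4 = 4.8/4 = 1.2
  s[W,W] = ((1.6)·(1.6) + (-0.4)·(-0.4) + (2.6)·(2.6) + (-2.4)·(-2.4) + (-1.4)·(-1.4)) / 4 = 17.2/4 = 4.3
  Sample standard deviations s_i = √(s[i,i]):
  s(U) = √(5.5) = 2.3452
  s(V) = √(7.3) = 2.7019
  s(W) = √(4.3) = 2.0736

Step 3 — r_{ij} = s_{ij} / (s_i · s_j):
  r[U,U] = 1 (diagonal).
  r[U,V] = -4 / (2.3452 · 2.7019) = -4 / 6.3364 = -0.6313
  r[U,W] = -3 / (2.3452 · 2.0736) = -3 / 4.8631 = -0.6169
  r[V,V] = 1 (diagonal).
  r[V,W] = 1.2 / (2.7019 · 2.0736) = 1.2 / 5.6027 = 0.2142
  r[W,W] = 1 (diagonal).

R is symmetric with unit diagonal. Assembling:

R = [[1, -0.6313, -0.6169],
 [-0.6313, 1, 0.2142],
 [-0.6169, 0.2142, 1]]


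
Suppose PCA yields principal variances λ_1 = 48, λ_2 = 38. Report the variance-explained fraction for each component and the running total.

Step 1 — total variance = trace(Sigma) = Σ λ_i = 48 + 38 = 86.

Step 2 — fraction explained by component i = λ_i / Σ λ:
  PC1: 48/86 = 0.5581
  PC2: 38/86 = 0.4419

Step 3 — cumulative fraction after k components = (λ_1 + ... + λ_k) / Σ λ:
  k = 1: 48/86 = 0.5581
  k = 2: (48 + 38)/86 = 86/86 = 1

Summary (fraction, with percent):

explained: PC1 0.5581 (55.81%), PC2 0.4419 (44.19%);  cumulative: 0.5581, 1


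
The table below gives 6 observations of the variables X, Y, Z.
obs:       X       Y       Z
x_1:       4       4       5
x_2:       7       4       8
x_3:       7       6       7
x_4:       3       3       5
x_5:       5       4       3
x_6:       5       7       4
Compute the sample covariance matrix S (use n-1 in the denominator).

Step 1 — column means:
  mean(X) = (4 + 7 + 7 + 3 + 5 + 5) / 6 = 31/6 = 5.1667
  mean(Y) = (4 + 4 + 6 + 3 + 4 + 7) / 6 = 28/6 = 4.6667
  mean(Z) = (5 + 8 + 7 + 5 + 3 + 4) / 6 = 32/6 = 5.3333

Step 2 — sample covariance S[i,j] = (1/(n-1)) · Σ_k (x_{k,i} - mean_i) · (x_{k,j} - mean_j), with n-1 = 5.
  S[X,X] = ((-1.1667)·(-1.1667) + (1.8333)·(1.8333) + (1.8333)·(1.8333) + (-2.1667)·(-2.1667) + (-0.1667)·(-0.1667) + (-0.1667)·(-0.1667)) / 5 = 12.8333/5 = 2.5667
  S[X,Y] = ((-1.1667)·(-0.6667) + (1.8333)·(-0.6667) + (1.8333)·(1.3333) + (-2.1667)·(-1.6667) + (-0.1667)·(-0.6667) + (-0.1667)·(2.3333)) / 5 = 5.3333/5 = 1.0667
  S[X,Z] = ((-1.1667)·(-0.3333) + (1.8333)·(2.6667) + (1.8333)·(1.6667) + (-2.1667)·(-0.3333) + (-0.1667)·(-2.3333) + (-0.1667)·(-1.3333)) / 5 = 9.6667/5 = 1.9333
  S[Y,Y] = ((-0.6667)·(-0.6667) + (-0.6667)·(-0.6667) + (1.3333)·(1.3333) + (-1.6667)·(-1.6667) + (-0.6667)·(-0.6667) + (2.3333)·(2.3333)) / 5 = 11.3333/5 = 2.2667
  S[Y,Z] = ((-0.6667)·(-0.3333) + (-0.6667)·(2.6667) + (1.3333)·(1.6667) + (-1.6667)·(-0.3333) + (-0.6667)·(-2.3333) + (2.3333)·(-1.3333)) / 5 = -0.3333/5 = -0.0667
  S[Z,Z] = ((-0.3333)·(-0.3333) + (2.6667)·(2.6667) + (1.6667)·(1.6667) + (-0.3333)·(-0.3333) + (-2.3333)·(-2.3333) + (-1.3333)·(-1.3333)) / 5 = 17.3333/5 = 3.4667

S is symmetric (S[j,i] = S[i,j]). Assembling:

S = [[2.5667, 1.0667, 1.9333],
 [1.0667, 2.2667, -0.0667],
 [1.9333, -0.0667, 3.4667]]


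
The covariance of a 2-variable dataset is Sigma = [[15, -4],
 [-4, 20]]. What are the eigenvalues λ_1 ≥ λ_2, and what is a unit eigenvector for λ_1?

Step 1 — characteristic polynomial of 2×2 Sigma:
  det(Sigma - λI) = λ² - trace · λ + det = 0.
  trace = 15 + 20 = 35, det = 15·20 - (-4)² = 284.
Step 2 — discriminant:
  Δ = trace² - 4·det = 1225 - 1136 = 89.
Step 3 — eigenvalues:
  λ = (trace ± √Δ)/2 = (35 ± 9.434)/2,
  λ_1 = 22.217,  λ_2 = 12.783.

Step 4 — unit eigenvector for λ_1: solve (Sigma - λ_1 I)v = 0. First row:
  (15 - 22.217)·v_x + (-4)·v_y = 0, i.e. (-7.217)·v_x + (-4)·v_y = 0,
  so v ∝ (b, λ_1 - a) = (-4, 7.217); multiply by -1 so the first entry is positive: u = (4, -7.217).
  ||u|| = √((4)² + (-7.217)²) = √(68.085) ≈ 8.2514,
  v_1 = u/||u|| ≈ (0.4848, -0.8746) (||v_1|| = 1).

λ_1 = 22.217,  λ_2 = 12.783;  v_1 ≈ (0.4848, -0.8746)
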